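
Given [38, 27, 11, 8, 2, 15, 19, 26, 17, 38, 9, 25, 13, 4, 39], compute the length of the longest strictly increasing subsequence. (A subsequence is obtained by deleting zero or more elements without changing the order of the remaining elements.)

Scanning left to right, the best length ending at each element is: 38→1, 27→1, 11→1, 8→1, 2→1, 15→2, 19→3, 26→4, 17→3, 38→5, 9→2, 25→4, 13→3, 4→2, 39→6.
So the longest increasing subsequence has length 6, e.g. 11, 15, 19, 26, 38, 39.

6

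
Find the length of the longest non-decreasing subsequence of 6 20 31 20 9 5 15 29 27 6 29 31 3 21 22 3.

6

One longest non-decreasing subsequence is 6, 20, 20, 29, 29, 31 (positions 1,2,4,8,11,12), of length 6; no longer one exists.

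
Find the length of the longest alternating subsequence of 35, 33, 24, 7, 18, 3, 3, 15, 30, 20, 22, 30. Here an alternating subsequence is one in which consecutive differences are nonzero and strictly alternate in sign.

A longest alternating subsequence is 35, 7, 18, 3, 30, 20, 22 (positions 1,4,5,6,9,10,11); its 6 consecutive differences strictly alternate in sign, and length 7 is optimal.

7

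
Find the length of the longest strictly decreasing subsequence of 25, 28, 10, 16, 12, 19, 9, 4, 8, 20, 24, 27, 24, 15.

5

Scanning left to right, the best length ending at each element is: 25→1, 28→1, 10→2, 16→2, 12→3, 19→2, 9→4, 4→5, 8→5, 20→2, 24→2, 27→2, 24→3, 15→4.
So the longest decreasing subsequence has length 5, e.g. 25, 16, 12, 9, 4.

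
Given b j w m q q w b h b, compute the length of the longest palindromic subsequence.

6

One longest palindromic subsequence is bwqqwb (positions 1,3,5,6,7,10); it reads the same forward and backward, and the interval DP gives dp[1][10] = 6.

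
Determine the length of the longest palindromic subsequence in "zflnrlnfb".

5

One longest palindromic subsequence is fnlnf (positions 2,4,6,7,8); it reads the same forward and backward, and the interval DP gives dp[1][9] = 5.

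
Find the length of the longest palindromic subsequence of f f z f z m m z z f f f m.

One longest palindromic subsequence is fffzmmzfff (positions 1,2,4,5,6,7,9,10,11,12); it reads the same forward and backward, and the interval DP gives dp[1][13] = 10.

10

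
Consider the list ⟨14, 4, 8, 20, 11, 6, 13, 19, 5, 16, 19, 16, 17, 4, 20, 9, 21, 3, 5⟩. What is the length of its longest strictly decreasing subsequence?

One longest decreasing subsequence is 14, 8, 6, 5, 4, 3 (positions 1,3,6,9,14,18), of length 6; no longer one exists.

6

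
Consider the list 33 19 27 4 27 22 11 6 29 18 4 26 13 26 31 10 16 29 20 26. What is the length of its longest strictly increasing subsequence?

6

One longest increasing subsequence is 4, 11, 13, 16, 20, 26 (positions 4,7,13,17,19,20), of length 6; no longer one exists.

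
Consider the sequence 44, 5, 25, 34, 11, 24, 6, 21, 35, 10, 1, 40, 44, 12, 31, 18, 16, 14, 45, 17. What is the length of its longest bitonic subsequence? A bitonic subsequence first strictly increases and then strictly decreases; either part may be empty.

One longest bitonic subsequence is 5, 25, 34, 35, 40, 44, 31, 18, 16, 14 (positions 2,3,4,9,12,13,15,16,17,18): it rises to 44 then falls. Length 10 is optimal.

10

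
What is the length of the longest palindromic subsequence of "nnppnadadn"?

One longest palindromic subsequence is nnppnn (positions 1,2,3,4,5,10); it reads the same forward and backward, and the interval DP gives dp[1][10] = 6.

6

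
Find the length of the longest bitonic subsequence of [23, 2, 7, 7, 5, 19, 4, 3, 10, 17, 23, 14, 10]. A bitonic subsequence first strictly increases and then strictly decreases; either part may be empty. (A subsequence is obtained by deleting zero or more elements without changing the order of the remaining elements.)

One longest bitonic subsequence is 2, 7, 10, 17, 23, 14, 10 (positions 2,3,9,10,11,12,13): it rises to 23 then falls. Length 7 is optimal.

7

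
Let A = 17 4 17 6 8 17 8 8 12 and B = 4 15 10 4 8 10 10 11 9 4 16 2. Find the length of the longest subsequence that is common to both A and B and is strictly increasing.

2

For each value that appears in both, track the longest common increasing run ending there.
The best achievable length is 2; one witness is 4, 8 (A-positions 2,5, B-positions 1,5).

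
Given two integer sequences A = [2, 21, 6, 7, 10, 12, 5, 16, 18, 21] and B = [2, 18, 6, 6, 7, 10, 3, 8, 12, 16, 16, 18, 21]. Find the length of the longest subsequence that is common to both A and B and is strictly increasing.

8

For each value that appears in both, track the longest common increasing run ending there.
The best achievable length is 8; one witness is 2, 6, 7, 10, 12, 16, 18, 21 (A-positions 1,3,4,5,6,8,9,10, B-positions 1,3,5,6,9,10,12,13).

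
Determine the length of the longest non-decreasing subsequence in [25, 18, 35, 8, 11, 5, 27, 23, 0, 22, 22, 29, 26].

Let dp[i] be the longest non-decreasing subsequence ending at position i. Then dp = [1, 1, 2, 1, 2, 1, 3, 3, 1, 3, 4, 5, 5].
The maximum is 5; one witness is 8, 11, 22, 22, 29 at positions 4,5,10,11,12.

5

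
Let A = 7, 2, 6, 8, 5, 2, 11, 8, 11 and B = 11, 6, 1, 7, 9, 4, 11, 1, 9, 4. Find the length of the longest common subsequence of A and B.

2

Backtracking the LCS table gives one alignment: 7 (A1,B4) → 11 (A7,B7).
So the longest common subsequence has length 2.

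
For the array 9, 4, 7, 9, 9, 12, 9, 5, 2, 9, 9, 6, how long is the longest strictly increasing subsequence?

4

Scanning left to right, the best length ending at each element is: 9→1, 4→1, 7→2, 9→3, 9→3, 12→4, 9→3, 5→2, 2→1, 9→3, 9→3, 6→3.
So the longest increasing subsequence has length 4, e.g. 4, 7, 9, 12.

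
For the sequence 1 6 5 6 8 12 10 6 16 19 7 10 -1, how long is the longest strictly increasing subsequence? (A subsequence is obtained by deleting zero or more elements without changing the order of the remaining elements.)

Let dp[i] be the longest increasing subsequence ending at position i. Then dp = [1, 2, 2, 3, 4, 5, 5, 3, 6, 7, 4, 5, 1].
The maximum is 7; one witness is 1, 5, 6, 8, 12, 16, 19 at positions 1,3,4,5,6,9,10.

7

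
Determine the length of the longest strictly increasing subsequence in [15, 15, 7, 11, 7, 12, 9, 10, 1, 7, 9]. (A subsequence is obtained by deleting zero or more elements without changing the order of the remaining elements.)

3

Let dp[i] be the longest increasing subsequence ending at position i. Then dp = [1, 1, 1, 2, 1, 3, 2, 3, 1, 2, 3].
The maximum is 3; one witness is 7, 11, 12 at positions 3,4,6.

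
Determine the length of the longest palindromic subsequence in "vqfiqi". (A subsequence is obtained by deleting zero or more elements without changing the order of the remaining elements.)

3

One longest palindromic subsequence is iqi (positions 4,5,6); it reads the same forward and backward, and the interval DP gives dp[1][6] = 3.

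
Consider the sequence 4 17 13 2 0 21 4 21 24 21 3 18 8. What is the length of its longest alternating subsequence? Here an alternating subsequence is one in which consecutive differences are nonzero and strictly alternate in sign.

A longest alternating subsequence is 4, 17, 13, 21, 4, 21, 3, 18, 8 (positions 1,2,3,6,7,8,11,12,13); its 8 consecutive differences strictly alternate in sign, and length 9 is optimal.

9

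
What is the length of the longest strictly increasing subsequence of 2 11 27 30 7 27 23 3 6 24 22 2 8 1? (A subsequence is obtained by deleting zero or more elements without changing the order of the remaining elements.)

Scanning left to right, the best length ending at each element is: 2→1, 11→2, 27→3, 30→4, 7→2, 27→3, 23→3, 3→2, 6→3, 24→4, 22→4, 2→1, 8→4, 1→1.
So the longest increasing subsequence has length 4, e.g. 2, 11, 27, 30.

4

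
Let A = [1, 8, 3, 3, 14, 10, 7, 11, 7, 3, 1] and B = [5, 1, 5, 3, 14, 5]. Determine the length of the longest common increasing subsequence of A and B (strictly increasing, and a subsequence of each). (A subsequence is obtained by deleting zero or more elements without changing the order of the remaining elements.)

For each value that appears in both, track the longest common increasing run ending there.
The best achievable length is 3; one witness is 1, 3, 14 (A-positions 1,3,5, B-positions 2,4,5).

3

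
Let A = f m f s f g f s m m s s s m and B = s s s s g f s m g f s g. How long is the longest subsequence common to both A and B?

A longest common subsequence is sgfsms (length 6); the LCS DP confirms no longer common subsequence exists.

6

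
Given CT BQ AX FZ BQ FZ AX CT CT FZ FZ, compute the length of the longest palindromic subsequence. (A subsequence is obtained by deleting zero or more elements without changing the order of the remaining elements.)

7

One longest palindromic subsequence is CT AX FZ BQ FZ AX CT (positions 1,3,4,5,6,7,9); it reads the same forward and backward, and the interval DP gives dp[1][11] = 7.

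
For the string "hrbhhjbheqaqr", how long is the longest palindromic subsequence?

6

Using dp[i][j] = 2 + dp[i+1][j−1] if the ends match, else max(dp[i+1][j], dp[i][j−1]):
dp[1][13] = 6. A witness is rbhhbr at positions 2,3,4,5,7,13.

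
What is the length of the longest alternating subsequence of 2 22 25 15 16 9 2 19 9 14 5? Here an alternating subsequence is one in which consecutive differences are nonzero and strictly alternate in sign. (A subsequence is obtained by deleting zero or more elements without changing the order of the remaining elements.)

9

A longest alternating subsequence is 2, 22, 15, 16, 9, 19, 9, 14, 5 (positions 1,2,4,5,6,8,9,10,11); its 8 consecutive differences strictly alternate in sign, and length 9 is optimal.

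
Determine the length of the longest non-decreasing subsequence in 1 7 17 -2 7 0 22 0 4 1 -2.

Scanning left to right, the best length ending at each element is: 1→1, 7→2, 17→3, -2→1, 7→3, 0→2, 22→4, 0→3, 4→4, 1→4, -2→2.
So the longest non-decreasing subsequence has length 4, e.g. 1, 7, 17, 22.

4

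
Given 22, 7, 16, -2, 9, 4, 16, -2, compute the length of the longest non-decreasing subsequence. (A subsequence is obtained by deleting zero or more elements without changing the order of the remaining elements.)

3

Let dp[i] be the longest non-decreasing subsequence ending at position i. Then dp = [1, 1, 2, 1, 2, 2, 3, 2].
The maximum is 3; one witness is 7, 16, 16 at positions 2,3,7.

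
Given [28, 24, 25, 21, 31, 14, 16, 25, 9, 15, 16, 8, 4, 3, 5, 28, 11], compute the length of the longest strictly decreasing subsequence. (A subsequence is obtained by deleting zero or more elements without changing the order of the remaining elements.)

Scanning left to right, the best length ending at each element is: 28→1, 24→2, 25→2, 21→3, 31→1, 14→4, 16→4, 25→2, 9→5, 15→5, 16→4, 8→6, 4→7, 3→8, 5→7, 28→2, 11→6.
So the longest decreasing subsequence has length 8, e.g. 28, 24, 21, 14, 9, 8, 4, 3.

8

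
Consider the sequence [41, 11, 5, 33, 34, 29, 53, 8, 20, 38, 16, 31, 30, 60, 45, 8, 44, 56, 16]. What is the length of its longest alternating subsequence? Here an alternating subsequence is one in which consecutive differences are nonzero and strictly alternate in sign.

14

A longest alternating subsequence is 41, 11, 33, 29, 53, 8, 20, 16, 31, 30, 60, 8, 44, 16 (positions 1,2,4,6,7,8,9,11,12,13,14,16,17,19); its 13 consecutive differences strictly alternate in sign, and length 14 is optimal.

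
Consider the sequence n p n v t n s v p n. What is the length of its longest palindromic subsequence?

Using dp[i][j] = 2 + dp[i+1][j−1] if the ends match, else max(dp[i+1][j], dp[i][j−1]):
dp[1][10] = 7. A witness is npvsvpn at positions 1,2,4,7,8,9,10.

7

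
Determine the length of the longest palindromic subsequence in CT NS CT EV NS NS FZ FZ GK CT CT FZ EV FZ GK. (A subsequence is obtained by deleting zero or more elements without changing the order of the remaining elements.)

One longest palindromic subsequence is FZ FZ CT CT FZ FZ (positions 7,8,10,11,12,14); it reads the same forward and backward, and the interval DP gives dp[1][15] = 6.

6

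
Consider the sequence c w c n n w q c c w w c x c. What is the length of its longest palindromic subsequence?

One longest palindromic subsequence is ccwccwcc (positions 1,3,6,8,9,11,12,14); it reads the same forward and backward, and the interval DP gives dp[1][14] = 8.

8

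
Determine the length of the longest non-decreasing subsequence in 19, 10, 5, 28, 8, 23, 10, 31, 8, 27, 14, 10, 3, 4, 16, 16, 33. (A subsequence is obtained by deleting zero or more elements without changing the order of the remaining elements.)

7

Scanning left to right, the best length ending at each element is: 19→1, 10→1, 5→1, 28→2, 8→2, 23→3, 10→3, 31→4, 8→3, 27→4, 14→4, 10→4, 3→1, 4→2, 16→5, 16→6, 33→7.
So the longest non-decreasing subsequence has length 7, e.g. 5, 8, 10, 14, 16, 16, 33.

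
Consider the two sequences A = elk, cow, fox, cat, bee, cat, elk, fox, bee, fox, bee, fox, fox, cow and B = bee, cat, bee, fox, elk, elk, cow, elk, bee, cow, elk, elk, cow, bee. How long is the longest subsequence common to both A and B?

Backtracking the LCS table gives one alignment: bee (A5,B1) → cat (A6,B2) → bee (A9,B3) → fox (A10,B4) → bee (A11,B9) → cow (A14,B13).
So the longest common subsequence has length 6.

6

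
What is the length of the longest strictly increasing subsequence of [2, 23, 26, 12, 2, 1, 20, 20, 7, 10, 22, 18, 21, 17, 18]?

One longest increasing subsequence is 2, 7, 10, 18, 21 (positions 1,9,10,12,13), of length 5; no longer one exists.

5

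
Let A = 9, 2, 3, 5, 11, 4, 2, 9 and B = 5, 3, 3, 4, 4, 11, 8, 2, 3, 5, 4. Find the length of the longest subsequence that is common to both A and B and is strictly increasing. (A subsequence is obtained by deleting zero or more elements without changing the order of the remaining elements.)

3

For each value that appears in both, track the longest common increasing run ending there.
The best achievable length is 3; one witness is 2, 3, 5 (A-positions 2,3,4, B-positions 8,9,10).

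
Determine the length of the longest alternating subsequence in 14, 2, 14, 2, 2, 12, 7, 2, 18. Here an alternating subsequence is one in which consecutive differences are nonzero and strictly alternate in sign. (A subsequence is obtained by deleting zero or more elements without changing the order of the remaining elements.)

A longest alternating subsequence is 14, 2, 14, 2, 12, 7, 18 (positions 1,2,3,4,6,7,9); its 6 consecutive differences strictly alternate in sign, and length 7 is optimal.

7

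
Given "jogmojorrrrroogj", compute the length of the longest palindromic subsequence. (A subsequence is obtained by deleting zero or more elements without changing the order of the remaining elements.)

13

One longest palindromic subsequence is jgoorrrrroogj (positions 1,3,5,7,8,9,10,11,12,13,14,15,16); it reads the same forward and backward, and the interval DP gives dp[1][16] = 13.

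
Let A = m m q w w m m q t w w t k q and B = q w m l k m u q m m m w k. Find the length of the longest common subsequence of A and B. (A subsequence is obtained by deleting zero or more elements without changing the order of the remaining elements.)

A longest common subsequence is mmqmmwk (length 7); the LCS DP confirms no longer common subsequence exists.

7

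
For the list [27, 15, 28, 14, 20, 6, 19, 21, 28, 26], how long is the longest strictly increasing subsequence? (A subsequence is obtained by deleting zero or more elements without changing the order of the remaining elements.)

4

Let dp[i] be the longest increasing subsequence ending at position i. Then dp = [1, 1, 2, 1, 2, 1, 2, 3, 4, 4].
The maximum is 4; one witness is 15, 20, 21, 28 at positions 2,5,8,9.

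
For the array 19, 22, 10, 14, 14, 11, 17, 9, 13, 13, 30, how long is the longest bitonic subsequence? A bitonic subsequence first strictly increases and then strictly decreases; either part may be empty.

5

Let inc[i] be the LIS ending at i and dec[i] the longest strictly decreasing subsequence starting at i. inc = [1, 2, 1, 2, 2, 2, 3, 1, 3, 3, 4], dec = [4, 4, 2, 3, 3, 2, 2, 1, 1, 1, 1].
max_i inc[i]+dec[i]−1 = 5, with one witness 19, 22, 14, 11, 9.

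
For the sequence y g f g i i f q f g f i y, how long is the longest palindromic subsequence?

One longest palindromic subsequence is yfgfqfgfy (positions 1,3,4,7,8,9,10,11,13); it reads the same forward and backward, and the interval DP gives dp[1][13] = 9.

9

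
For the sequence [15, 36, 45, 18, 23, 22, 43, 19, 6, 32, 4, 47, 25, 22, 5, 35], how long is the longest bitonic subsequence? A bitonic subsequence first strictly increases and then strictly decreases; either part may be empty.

8

One longest bitonic subsequence is 15, 36, 45, 43, 32, 25, 22, 5 (positions 1,2,3,7,10,13,14,15): it rises to 45 then falls. Length 8 is optimal.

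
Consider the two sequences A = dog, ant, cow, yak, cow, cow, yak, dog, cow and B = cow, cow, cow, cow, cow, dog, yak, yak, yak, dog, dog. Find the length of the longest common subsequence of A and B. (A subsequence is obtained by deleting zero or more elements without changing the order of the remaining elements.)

A longest common subsequence is cow, cow, cow, yak, dog (length 5); the LCS DP confirms no longer common subsequence exists.

5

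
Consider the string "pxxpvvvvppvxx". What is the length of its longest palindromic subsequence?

Using dp[i][j] = 2 + dp[i+1][j−1] if the ends match, else max(dp[i+1][j], dp[i][j−1]):
dp[1][13] = 10. A witness is xxpvvvvpxx at positions 2,3,4,5,6,7,8,10,12,13.

10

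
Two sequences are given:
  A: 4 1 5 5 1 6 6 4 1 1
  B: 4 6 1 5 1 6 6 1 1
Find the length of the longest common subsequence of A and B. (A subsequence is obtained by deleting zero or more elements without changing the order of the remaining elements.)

A longest common subsequence is 4, 1, 5, 1, 6, 6, 1, 1 (length 8); the LCS DP confirms no longer common subsequence exists.

8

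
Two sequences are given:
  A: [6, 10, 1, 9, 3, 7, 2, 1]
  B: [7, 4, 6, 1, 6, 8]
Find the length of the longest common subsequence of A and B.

Backtracking the LCS table gives one alignment: 6 (A1,B3) → 1 (A3,B4).
So the longest common subsequence has length 2.

2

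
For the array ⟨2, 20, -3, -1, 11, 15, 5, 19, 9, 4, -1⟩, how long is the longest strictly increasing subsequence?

5

One longest increasing subsequence is -3, -1, 11, 15, 19 (positions 3,4,5,6,8), of length 5; no longer one exists.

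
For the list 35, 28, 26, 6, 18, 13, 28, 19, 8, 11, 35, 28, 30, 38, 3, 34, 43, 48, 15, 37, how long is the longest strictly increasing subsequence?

Scanning left to right, the best length ending at each element is: 35→1, 28→1, 26→1, 6→1, 18→2, 13→2, 28→3, 19→3, 8→2, 11→3, 35→4, 28→4, 30→5, 38→6, 3→1, 34→6, 43→7, 48→8, 15→4, 37→7.
So the longest increasing subsequence has length 8, e.g. 6, 18, 19, 28, 30, 38, 43, 48.

8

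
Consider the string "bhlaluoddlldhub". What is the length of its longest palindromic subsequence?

10

One longest palindromic subsequence is bhllddllhb (positions 1,2,3,5,8,9,10,11,13,15); it reads the same forward and backward, and the interval DP gives dp[1][15] = 10.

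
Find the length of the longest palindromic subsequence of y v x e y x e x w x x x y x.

9

Using dp[i][j] = 2 + dp[i+1][j−1] if the ends match, else max(dp[i+1][j], dp[i][j−1]):
dp[1][14] = 9. A witness is xyxxxxxyx at positions 3,5,6,8,10,11,12,13,14.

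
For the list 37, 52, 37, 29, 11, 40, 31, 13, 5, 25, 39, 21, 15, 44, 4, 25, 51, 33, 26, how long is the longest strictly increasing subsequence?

6

One longest increasing subsequence is 11, 13, 25, 39, 44, 51 (positions 5,8,10,11,14,17), of length 6; no longer one exists.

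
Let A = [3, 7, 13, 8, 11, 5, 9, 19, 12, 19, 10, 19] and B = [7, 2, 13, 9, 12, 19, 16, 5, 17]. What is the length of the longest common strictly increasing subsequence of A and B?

4

For each value that appears in both, track the longest common increasing run ending there.
The best achievable length is 4; one witness is 7, 9, 12, 19 (A-positions 2,7,9,10, B-positions 1,4,5,6).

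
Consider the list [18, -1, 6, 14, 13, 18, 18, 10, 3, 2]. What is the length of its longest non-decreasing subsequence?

5

One longest non-decreasing subsequence is -1, 6, 14, 18, 18 (positions 2,3,4,6,7), of length 5; no longer one exists.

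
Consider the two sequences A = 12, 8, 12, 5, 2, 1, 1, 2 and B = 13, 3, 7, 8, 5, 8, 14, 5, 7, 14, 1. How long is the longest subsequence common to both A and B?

3

A longest common subsequence is 8, 5, 1 (length 3); the LCS DP confirms no longer common subsequence exists.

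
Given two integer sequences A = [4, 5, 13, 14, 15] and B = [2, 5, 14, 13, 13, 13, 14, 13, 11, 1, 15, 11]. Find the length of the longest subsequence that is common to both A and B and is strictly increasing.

4

A longest common strictly increasing subsequence is 5, 13, 14, 15 (length 4); it appears in order in both A and B, and no longer such subsequence exists.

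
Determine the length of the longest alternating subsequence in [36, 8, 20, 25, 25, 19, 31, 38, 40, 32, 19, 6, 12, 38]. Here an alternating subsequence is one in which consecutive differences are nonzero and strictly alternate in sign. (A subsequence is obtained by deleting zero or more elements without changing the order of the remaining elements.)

A longest alternating subsequence is 36, 8, 20, 19, 31, 6, 12 (positions 1,2,3,6,7,12,13); its 6 consecutive differences strictly alternate in sign, and length 7 is optimal.

7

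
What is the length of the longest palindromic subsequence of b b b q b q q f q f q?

5

One longest palindromic subsequence is qfqfq (positions 4,8,9,10,11); it reads the same forward and backward, and the interval DP gives dp[1][11] = 5.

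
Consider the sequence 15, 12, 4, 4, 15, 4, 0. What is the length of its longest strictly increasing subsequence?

2

One longest increasing subsequence is 12, 15 (positions 2,5), of length 2; no longer one exists.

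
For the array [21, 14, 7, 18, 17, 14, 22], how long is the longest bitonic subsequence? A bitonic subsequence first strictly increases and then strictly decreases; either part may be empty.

One longest bitonic subsequence is 21, 18, 17, 14 (positions 1,4,5,6): it rises to 21 then falls. Length 4 is optimal.

4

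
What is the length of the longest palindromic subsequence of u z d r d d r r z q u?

Using dp[i][j] = 2 + dp[i+1][j−1] if the ends match, else max(dp[i+1][j], dp[i][j−1]):
dp[1][11] = 8. A witness is uzrddrzu at positions 1,2,4,5,6,8,9,11.

8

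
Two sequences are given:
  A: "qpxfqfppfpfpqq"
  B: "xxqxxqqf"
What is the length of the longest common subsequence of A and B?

Backtracking the LCS table gives one alignment: q (A1,B3) → x (A3,B5) → q (A5,B7) → f (A11,B8).
So the longest common subsequence has length 4.

4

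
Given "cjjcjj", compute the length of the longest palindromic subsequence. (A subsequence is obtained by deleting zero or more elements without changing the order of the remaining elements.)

5

One longest palindromic subsequence is jjcjj (positions 2,3,4,5,6); it reads the same forward and backward, and the interval DP gives dp[1][6] = 5.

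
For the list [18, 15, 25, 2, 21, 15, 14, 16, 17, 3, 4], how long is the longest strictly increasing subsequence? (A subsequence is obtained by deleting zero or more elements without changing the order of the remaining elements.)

4

Let dp[i] be the longest increasing subsequence ending at position i. Then dp = [1, 1, 2, 1, 2, 2, 2, 3, 4, 2, 3].
The maximum is 4; one witness is 2, 15, 16, 17 at positions 4,6,8,9.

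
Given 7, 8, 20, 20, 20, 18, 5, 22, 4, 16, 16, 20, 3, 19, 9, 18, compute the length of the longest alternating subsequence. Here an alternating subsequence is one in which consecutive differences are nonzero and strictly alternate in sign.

10

Track the best alternating length ending on an up-step vs a down-step at each position: up/down = 1/1, 2/1, 2/1, 2/1, 2/1, 2/3, 1/3, 4/1, 1/5, 6/5, 6/5, 6/5, 1/7, 8/7, 8/9, 10/9.
The maximum over both is 10; one such subsequence is 7, 20, 18, 22, 4, 16, 3, 19, 9, 18.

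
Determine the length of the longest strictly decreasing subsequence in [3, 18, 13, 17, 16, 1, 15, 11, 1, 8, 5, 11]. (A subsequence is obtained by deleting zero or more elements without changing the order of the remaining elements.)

7

Let dp[i] be the longest decreasing subsequence ending at position i. Then dp = [1, 1, 2, 2, 3, 4, 4, 5, 6, 6, 7, 5].
The maximum is 7; one witness is 18, 17, 16, 15, 11, 8, 5 at positions 2,4,5,7,8,10,11.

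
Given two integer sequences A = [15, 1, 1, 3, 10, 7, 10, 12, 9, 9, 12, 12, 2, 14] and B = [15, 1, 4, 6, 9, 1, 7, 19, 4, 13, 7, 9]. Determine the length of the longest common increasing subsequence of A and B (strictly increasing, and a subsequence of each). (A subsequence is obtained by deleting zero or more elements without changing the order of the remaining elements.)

3

A longest common strictly increasing subsequence is 1, 7, 9 (length 3); it appears in order in both A and B, and no longer such subsequence exists.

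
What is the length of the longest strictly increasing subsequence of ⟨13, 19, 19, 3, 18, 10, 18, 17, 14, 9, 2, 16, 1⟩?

4

Let dp[i] be the longest increasing subsequence ending at position i. Then dp = [1, 2, 2, 1, 2, 2, 3, 3, 3, 2, 1, 4, 1].
The maximum is 4; one witness is 3, 10, 14, 16 at positions 4,6,9,12.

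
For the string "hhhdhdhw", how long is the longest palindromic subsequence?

One longest palindromic subsequence is hdhdh (positions 3,4,5,6,7); it reads the same forward and backward, and the interval DP gives dp[1][8] = 5.

5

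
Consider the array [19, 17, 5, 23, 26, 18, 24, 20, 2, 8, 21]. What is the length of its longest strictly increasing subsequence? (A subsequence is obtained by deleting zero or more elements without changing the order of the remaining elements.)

One longest increasing subsequence is 17, 18, 20, 21 (positions 2,6,8,11), of length 4; no longer one exists.

4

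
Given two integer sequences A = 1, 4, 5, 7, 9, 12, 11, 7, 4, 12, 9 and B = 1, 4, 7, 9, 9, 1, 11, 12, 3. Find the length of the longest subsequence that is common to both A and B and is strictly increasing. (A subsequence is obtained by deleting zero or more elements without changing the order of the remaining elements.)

A longest common strictly increasing subsequence is 1, 4, 7, 9, 11, 12 (length 6); it appears in order in both A and B, and no longer such subsequence exists.

6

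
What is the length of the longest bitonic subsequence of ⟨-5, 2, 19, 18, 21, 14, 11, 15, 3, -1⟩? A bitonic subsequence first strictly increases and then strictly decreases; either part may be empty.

One longest bitonic subsequence is -5, 2, 19, 18, 14, 11, 3, -1 (positions 1,2,3,4,6,7,9,10): it rises to 19 then falls. Length 8 is optimal.

8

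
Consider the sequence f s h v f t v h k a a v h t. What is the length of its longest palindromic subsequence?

6

Using dp[i][j] = 2 + dp[i+1][j−1] if the ends match, else max(dp[i+1][j], dp[i][j−1]):
dp[1][14] = 6. A witness is thaaht at positions 6,8,10,11,13,14.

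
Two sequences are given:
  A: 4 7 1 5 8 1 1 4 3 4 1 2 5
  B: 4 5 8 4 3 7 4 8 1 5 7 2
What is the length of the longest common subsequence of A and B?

A longest common subsequence is 4, 5, 8, 4, 3, 4, 1, 2 (length 8); the LCS DP confirms no longer common subsequence exists.

8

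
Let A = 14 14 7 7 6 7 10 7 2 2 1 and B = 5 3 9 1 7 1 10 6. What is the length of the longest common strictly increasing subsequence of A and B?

2

A longest common strictly increasing subsequence is 7, 10 (length 2); it appears in order in both A and B, and no longer such subsequence exists.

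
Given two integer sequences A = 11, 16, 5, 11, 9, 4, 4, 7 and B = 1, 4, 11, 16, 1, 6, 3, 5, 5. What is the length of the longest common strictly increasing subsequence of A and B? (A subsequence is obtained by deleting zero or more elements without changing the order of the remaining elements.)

A longest common strictly increasing subsequence is 11, 16 (length 2); it appears in order in both A and B, and no longer such subsequence exists.

2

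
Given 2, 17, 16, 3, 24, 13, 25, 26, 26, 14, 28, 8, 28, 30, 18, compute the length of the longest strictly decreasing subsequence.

Let dp[i] be the longest decreasing subsequence ending at position i. Then dp = [1, 1, 2, 3, 1, 3, 1, 1, 1, 3, 1, 4, 1, 1, 2].
The maximum is 4; one witness is 17, 16, 13, 8 at positions 2,3,6,12.

4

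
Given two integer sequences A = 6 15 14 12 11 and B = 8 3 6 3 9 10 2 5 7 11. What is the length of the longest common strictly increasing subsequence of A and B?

2

A longest common strictly increasing subsequence is 6, 11 (length 2); it appears in order in both A and B, and no longer such subsequence exists.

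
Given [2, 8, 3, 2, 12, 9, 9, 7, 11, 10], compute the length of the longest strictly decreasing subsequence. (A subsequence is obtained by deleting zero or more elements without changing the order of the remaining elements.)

3

Let dp[i] be the longest decreasing subsequence ending at position i. Then dp = [1, 1, 2, 3, 1, 2, 2, 3, 2, 3].
The maximum is 3; one witness is 8, 3, 2 at positions 2,3,4.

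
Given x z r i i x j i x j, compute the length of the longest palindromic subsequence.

5

Using dp[i][j] = 2 + dp[i+1][j−1] if the ends match, else max(dp[i+1][j], dp[i][j−1]):
dp[1][10] = 5. A witness is xijix at positions 1,4,7,8,9.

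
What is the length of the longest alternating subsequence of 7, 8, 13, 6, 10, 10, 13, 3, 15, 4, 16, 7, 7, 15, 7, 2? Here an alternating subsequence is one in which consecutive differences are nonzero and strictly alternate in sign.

11

Track the best alternating length ending on an up-step vs a down-step at each position: up/down = 1/1, 2/1, 2/1, 1/3, 4/3, 4/3, 4/1, 1/5, 6/1, 6/7, 8/1, 8/9, 8/9, 10/9, 8/11, 1/11.
The maximum over both is 11; one such subsequence is 7, 8, 6, 10, 3, 15, 4, 16, 7, 15, 7.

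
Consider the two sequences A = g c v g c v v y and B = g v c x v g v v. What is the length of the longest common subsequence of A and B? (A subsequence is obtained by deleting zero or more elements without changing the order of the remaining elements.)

Backtracking the LCS table gives one alignment: g (A1,B1) → c (A2,B3) → v (A3,B5) → g (A4,B6) → v (A6,B7) → v (A7,B8).
So the longest common subsequence has length 6.

6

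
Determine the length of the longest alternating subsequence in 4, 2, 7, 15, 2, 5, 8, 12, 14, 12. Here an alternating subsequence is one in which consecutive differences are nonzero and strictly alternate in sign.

6

Track the best alternating length ending on an up-step vs a down-step at each position: up/down = 1/1, 1/2, 3/1, 3/1, 1/4, 5/4, 5/4, 5/4, 5/4, 5/6.
The maximum over both is 6; one such subsequence is 4, 2, 7, 2, 14, 12.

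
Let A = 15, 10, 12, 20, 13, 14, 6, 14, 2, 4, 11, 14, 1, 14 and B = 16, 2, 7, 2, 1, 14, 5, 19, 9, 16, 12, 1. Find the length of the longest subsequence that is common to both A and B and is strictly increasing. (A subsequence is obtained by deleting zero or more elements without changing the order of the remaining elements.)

For each value that appears in both, track the longest common increasing run ending there.
The best achievable length is 2; one witness is 2, 14 (A-positions 9,12, B-positions 2,6).

2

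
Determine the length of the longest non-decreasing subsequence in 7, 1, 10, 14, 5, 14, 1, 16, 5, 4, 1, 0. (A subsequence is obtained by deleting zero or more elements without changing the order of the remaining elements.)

One longest non-decreasing subsequence is 7, 10, 14, 14, 16 (positions 1,3,4,6,8), of length 5; no longer one exists.

5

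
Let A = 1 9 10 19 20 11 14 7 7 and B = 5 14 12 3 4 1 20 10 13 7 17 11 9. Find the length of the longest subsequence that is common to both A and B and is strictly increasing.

A longest common strictly increasing subsequence is 1, 10, 11 (length 3); it appears in order in both A and B, and no longer such subsequence exists.

3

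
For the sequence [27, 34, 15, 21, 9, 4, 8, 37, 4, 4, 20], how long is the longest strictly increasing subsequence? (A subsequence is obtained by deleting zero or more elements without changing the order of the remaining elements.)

Let dp[i] be the longest increasing subsequence ending at position i. Then dp = [1, 2, 1, 2, 1, 1, 2, 3, 1, 1, 3].
The maximum is 3; one witness is 27, 34, 37 at positions 1,2,8.

3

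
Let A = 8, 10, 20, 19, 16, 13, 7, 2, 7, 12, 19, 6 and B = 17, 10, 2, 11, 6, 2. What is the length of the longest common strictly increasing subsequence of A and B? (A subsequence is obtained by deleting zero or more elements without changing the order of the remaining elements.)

2

For each value that appears in both, track the longest common increasing run ending there.
The best achievable length is 2; one witness is 2, 6 (A-positions 8,12, B-positions 3,5).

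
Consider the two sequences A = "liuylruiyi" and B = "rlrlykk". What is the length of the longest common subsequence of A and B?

3

A longest common subsequence is lly (length 3); the LCS DP confirms no longer common subsequence exists.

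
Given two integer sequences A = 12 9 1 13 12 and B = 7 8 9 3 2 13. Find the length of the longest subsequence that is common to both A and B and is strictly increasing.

A longest common strictly increasing subsequence is 9, 13 (length 2); it appears in order in both A and B, and no longer such subsequence exists.

2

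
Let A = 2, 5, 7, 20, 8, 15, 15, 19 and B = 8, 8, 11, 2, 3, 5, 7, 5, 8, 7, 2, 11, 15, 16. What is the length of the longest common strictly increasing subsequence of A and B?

5

A longest common strictly increasing subsequence is 2, 5, 7, 8, 15 (length 5); it appears in order in both A and B, and no longer such subsequence exists.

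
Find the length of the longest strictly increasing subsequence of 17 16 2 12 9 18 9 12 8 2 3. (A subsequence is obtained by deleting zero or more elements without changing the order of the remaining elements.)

One longest increasing subsequence is 2, 12, 18 (positions 3,4,6), of length 3; no longer one exists.

3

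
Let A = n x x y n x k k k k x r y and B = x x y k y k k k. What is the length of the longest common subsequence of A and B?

7

A longest common subsequence is xxykkkk (length 7); the LCS DP confirms no longer common subsequence exists.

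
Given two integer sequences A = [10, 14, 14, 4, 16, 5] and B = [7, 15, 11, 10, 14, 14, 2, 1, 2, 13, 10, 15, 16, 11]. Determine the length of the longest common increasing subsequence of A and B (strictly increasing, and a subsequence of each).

3

For each value that appears in both, track the longest common increasing run ending there.
The best achievable length is 3; one witness is 10, 14, 16 (A-positions 1,2,5, B-positions 4,5,13).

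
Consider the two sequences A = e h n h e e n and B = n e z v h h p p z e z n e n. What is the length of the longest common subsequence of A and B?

6

A longest common subsequence is ehheen (length 6); the LCS DP confirms no longer common subsequence exists.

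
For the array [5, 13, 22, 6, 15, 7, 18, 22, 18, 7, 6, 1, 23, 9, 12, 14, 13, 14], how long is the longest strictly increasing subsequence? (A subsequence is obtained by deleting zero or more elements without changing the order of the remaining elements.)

7

Let dp[i] be the longest increasing subsequence ending at position i. Then dp = [1, 2, 3, 2, 3, 3, 4, 5, 4, 3, 2, 1, 6, 4, 5, 6, 6, 7].
The maximum is 7; one witness is 5, 6, 7, 9, 12, 13, 14 at positions 1,4,6,14,15,17,18.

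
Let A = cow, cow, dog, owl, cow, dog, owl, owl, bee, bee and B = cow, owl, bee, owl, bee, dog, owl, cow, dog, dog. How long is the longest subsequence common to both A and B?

Backtracking the LCS table gives one alignment: cow (A1,B1) → dog (A3,B6) → owl (A4,B7) → cow (A5,B8) → dog (A6,B10).
So the longest common subsequence has length 5.

5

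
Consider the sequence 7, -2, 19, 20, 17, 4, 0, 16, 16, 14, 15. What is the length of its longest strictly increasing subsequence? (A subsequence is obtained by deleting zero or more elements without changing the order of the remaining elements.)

One longest increasing subsequence is -2, 4, 14, 15 (positions 2,6,10,11), of length 4; no longer one exists.

4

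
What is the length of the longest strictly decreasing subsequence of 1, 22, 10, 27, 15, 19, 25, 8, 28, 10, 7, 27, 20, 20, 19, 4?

Scanning left to right, the best length ending at each element is: 1→1, 22→1, 10→2, 27→1, 15→2, 19→2, 25→2, 8→3, 28→1, 10→3, 7→4, 27→2, 20→3, 20→3, 19→4, 4→5.
So the longest decreasing subsequence has length 5, e.g. 22, 10, 8, 7, 4.

5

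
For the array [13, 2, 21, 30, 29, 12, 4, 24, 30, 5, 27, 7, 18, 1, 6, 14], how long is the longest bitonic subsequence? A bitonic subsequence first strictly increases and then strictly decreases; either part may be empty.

Let inc[i] be the LIS ending at i and dec[i] the longest strictly decreasing subsequence starting at i. inc = [1, 1, 2, 3, 3, 2, 2, 3, 4, 3, 4, 4, 5, 1, 4, 5], dec = [4, 2, 4, 5, 4, 3, 2, 3, 4, 2, 3, 2, 2, 1, 1, 1].
max_i inc[i]+dec[i]−1 = 7, with one witness 13, 21, 30, 29, 27, 18, 14.

7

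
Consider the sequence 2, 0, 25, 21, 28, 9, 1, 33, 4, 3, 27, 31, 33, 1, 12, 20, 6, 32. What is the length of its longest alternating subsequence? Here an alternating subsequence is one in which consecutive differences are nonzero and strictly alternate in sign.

Track the best alternating length ending on an up-step vs a down-step at each position: up/down = 1/1, 1/2, 3/1, 3/4, 5/1, 3/6, 3/6, 7/1, 7/8, 7/8, 9/8, 9/8, 9/1, 3/10, 11/10, 11/10, 11/12, 13/10.
The maximum over both is 13; one such subsequence is 2, 0, 25, 21, 28, 9, 33, 4, 27, 1, 12, 6, 32.

13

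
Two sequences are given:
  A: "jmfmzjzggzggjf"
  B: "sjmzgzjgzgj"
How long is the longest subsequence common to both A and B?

8

A longest common subsequence is jmzjgzgj (length 8); the LCS DP confirms no longer common subsequence exists.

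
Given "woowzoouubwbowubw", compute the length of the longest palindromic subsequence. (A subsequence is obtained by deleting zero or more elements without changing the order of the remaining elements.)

9

Using dp[i][j] = 2 + dp[i+1][j−1] if the ends match, else max(dp[i+1][j], dp[i][j−1]):
dp[1][17] = 9. A witness is wwobwboww at positions 1,4,6,10,11,12,13,14,17.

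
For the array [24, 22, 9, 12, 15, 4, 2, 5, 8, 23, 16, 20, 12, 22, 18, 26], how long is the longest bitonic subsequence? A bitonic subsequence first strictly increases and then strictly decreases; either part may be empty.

One longest bitonic subsequence is 9, 12, 15, 16, 20, 22, 18 (positions 3,4,5,11,12,14,15): it rises to 22 then falls. Length 7 is optimal.

7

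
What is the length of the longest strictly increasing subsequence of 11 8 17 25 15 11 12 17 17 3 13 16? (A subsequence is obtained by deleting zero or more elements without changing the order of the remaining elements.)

5

Let dp[i] be the longest increasing subsequence ending at position i. Then dp = [1, 1, 2, 3, 2, 2, 3, 4, 4, 1, 4, 5].
The maximum is 5; one witness is 8, 11, 12, 13, 16 at positions 2,6,7,11,12.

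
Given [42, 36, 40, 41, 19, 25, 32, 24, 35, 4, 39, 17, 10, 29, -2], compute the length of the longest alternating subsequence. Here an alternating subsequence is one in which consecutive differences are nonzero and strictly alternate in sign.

A longest alternating subsequence is 42, 36, 40, 19, 25, 24, 35, 4, 39, 17, 29, -2 (positions 1,2,3,5,6,8,9,10,11,12,14,15); its 11 consecutive differences strictly alternate in sign, and length 12 is optimal.

12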